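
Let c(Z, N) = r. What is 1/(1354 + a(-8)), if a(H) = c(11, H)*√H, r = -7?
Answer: 677/916854 + 7*I*√2/916854 ≈ 0.00073839 + 1.0797e-5*I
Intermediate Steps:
c(Z, N) = -7
a(H) = -7*√H
1/(1354 + a(-8)) = 1/(1354 - 14*I*√2)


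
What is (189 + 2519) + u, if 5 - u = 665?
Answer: 2048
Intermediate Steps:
u = -660 (u = 5 - 1*665 = 5 - 665 = -660)
(189 + 2519) + u = (189 + 2519) - 660 = 2708 - 660 = 2048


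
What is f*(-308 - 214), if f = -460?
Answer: 240120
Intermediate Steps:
f*(-308 - 214) = -460*(-308 - 214) = -460*(-522) = 240120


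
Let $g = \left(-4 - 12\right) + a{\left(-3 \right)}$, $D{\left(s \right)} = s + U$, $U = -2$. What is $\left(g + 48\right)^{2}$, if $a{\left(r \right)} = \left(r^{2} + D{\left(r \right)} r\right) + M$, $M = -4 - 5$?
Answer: $2209$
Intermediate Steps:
$D{\left(s \right)} = -2 + s$ ($D{\left(s \right)} = s - 2 = -2 + s$)
$M = -9$ ($M = -4 - 5 = -9$)
$a{\left(r \right)} = -9 + r^{2} + r \left(-2 + r\right)$ ($a{\left(r \right)} = \left(r^{2} + \left(-2 + r\right) r\right) - 9 = \left(r^{2} + r \left(-2 + r\right)\right) - 9 = -9 + r^{2} + r \left(-2 + r\right)$)
$g = -1$ ($g = \left(-4 - 12\right) - \left(9 - 9 + 3 \left(-2 - 3\right)\right) = -16 - -15 = -16 + \left(-9 + 9 + 15\right) = -16 + 15 = -1$)
$\left(g + 48\right)^{2} = \left(-1 + 48\right)^{2} = 47^{2} = 2209$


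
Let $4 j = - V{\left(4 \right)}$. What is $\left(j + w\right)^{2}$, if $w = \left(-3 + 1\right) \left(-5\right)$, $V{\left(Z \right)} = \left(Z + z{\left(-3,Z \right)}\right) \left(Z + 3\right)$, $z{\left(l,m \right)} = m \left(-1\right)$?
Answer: $100$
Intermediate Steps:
$z{\left(l,m \right)} = - m$
$V{\left(Z \right)} = 0$ ($V{\left(Z \right)} = \left(Z - Z\right) \left(Z + 3\right) = 0 \left(3 + Z\right) = 0$)
$j = 0$ ($j = \frac{\left(-1\right) 0}{4} = \frac{1}{4} \cdot 0 = 0$)
$w = 10$ ($w = \left(-2\right) \left(-5\right) = 10$)
$\left(j + w\right)^{2} = \left(0 + 10\right)^{2} = 10^{2} = 100$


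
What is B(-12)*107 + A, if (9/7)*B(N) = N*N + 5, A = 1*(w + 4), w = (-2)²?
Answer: 111673/9 ≈ 12408.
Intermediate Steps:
w = 4
A = 8 (A = 1*(4 + 4) = 1*8 = 8)
B(N) = 35/9 + 7*N²/9 (B(N) = 7*(N*N + 5)/9 = 7*(N² + 5)/9 = 7*(5 + N²)/9 = 35/9 + 7*N²/9)
B(-12)*107 + A = (35/9 + (7/9)*(-12)²)*107 + 8 = (35/9 + (7/9)*144)*107 + 8 = (35/9 + 112)*107 + 8 = (1043/9)*107 + 8 = 111601/9 + 8 = 111673/9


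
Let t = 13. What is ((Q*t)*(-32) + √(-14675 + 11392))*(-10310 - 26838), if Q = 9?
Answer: 139082112 - 260036*I*√67 ≈ 1.3908e+8 - 2.1285e+6*I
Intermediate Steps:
((Q*t)*(-32) + √(-14675 + 11392))*(-10310 - 26838) = ((9*13)*(-32) + √(-14675 + 11392))*(-10310 - 26838) = (117*(-32) + √(-3283))*(-37148) = (-3744 + 7*I*√67)*(-37148) = 139082112 - 260036*I*√67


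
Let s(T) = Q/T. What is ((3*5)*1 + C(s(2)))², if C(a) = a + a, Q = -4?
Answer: 121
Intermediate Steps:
s(T) = -4/T
C(a) = 2*a
((3*5)*1 + C(s(2)))² = ((3*5)*1 + 2*(-4/2))² = (15*1 + 2*(-4*½))² = (15 + 2*(-2))² = (15 - 4)² = 11² = 121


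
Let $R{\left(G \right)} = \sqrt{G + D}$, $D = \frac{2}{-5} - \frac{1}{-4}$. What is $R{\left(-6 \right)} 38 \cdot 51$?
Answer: $\frac{969 i \sqrt{615}}{5} \approx 4806.1 i$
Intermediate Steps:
$D = - \frac{3}{20}$ ($D = 2 \left(- \frac{1}{5}\right) - - \frac{1}{4} = - \frac{2}{5} + \frac{1}{4} = - \frac{3}{20} \approx -0.15$)
$R{\left(G \right)} = \sqrt{- \frac{3}{20} + G}$ ($R{\left(G \right)} = \sqrt{G - \frac{3}{20}} = \sqrt{- \frac{3}{20} + G}$)
$R{\left(-6 \right)} 38 \cdot 51 = \frac{\sqrt{-15 + 100 \left(-6\right)}}{10} \cdot 38 \cdot 51 = \frac{\sqrt{-15 - 600}}{10} \cdot 38 \cdot 51 = \frac{\sqrt{-615}}{10} \cdot 38 \cdot 51 = \frac{i \sqrt{615}}{10} \cdot 38 \cdot 51 = \frac{19 i \sqrt{615}}{5} \cdot 51 = \frac{969 i \sqrt{615}}{5}$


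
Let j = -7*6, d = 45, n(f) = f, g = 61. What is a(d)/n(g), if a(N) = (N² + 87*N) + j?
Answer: 5898/61 ≈ 96.688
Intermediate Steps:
j = -42
a(N) = -42 + N² + 87*N (a(N) = (N² + 87*N) - 42 = -42 + N² + 87*N)
a(d)/n(g) = (-42 + 45² + 87*45)/61 = (-42 + 2025 + 3915)*(1/61) = 5898*(1/61) = 5898/61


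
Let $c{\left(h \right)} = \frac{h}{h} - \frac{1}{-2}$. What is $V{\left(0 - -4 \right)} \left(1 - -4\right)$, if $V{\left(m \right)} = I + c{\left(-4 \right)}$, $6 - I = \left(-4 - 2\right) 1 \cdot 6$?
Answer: $\frac{435}{2} \approx 217.5$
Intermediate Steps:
$c{\left(h \right)} = \frac{3}{2}$ ($c{\left(h \right)} = 1 - - \frac{1}{2} = 1 + \frac{1}{2} = \frac{3}{2}$)
$I = 42$ ($I = 6 - \left(-4 - 2\right) 1 \cdot 6 = 6 - \left(-6\right) 6 = 6 - -36 = 6 + 36 = 42$)
$V{\left(m \right)} = \frac{87}{2}$ ($V{\left(m \right)} = 42 + \frac{3}{2} = \frac{87}{2}$)
$V{\left(0 - -4 \right)} \left(1 - -4\right) = \frac{87 \left(1 - -4\right)}{2} = \frac{87 \left(1 + 4\right)}{2} = \frac{87}{2} \cdot 5 = \frac{435}{2}$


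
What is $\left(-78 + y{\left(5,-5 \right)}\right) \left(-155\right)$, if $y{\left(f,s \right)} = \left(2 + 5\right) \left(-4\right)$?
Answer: $16430$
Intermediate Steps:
$y{\left(f,s \right)} = -28$ ($y{\left(f,s \right)} = 7 \left(-4\right) = -28$)
$\left(-78 + y{\left(5,-5 \right)}\right) \left(-155\right) = \left(-78 - 28\right) \left(-155\right) = \left(-106\right) \left(-155\right) = 16430$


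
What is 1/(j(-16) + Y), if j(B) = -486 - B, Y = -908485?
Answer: -1/908955 ≈ -1.1002e-6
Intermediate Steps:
1/(j(-16) + Y) = 1/((-486 - 1*(-16)) - 908485) = 1/((-486 + 16) - 908485) = 1/(-470 - 908485) = 1/(-908955) = -1/908955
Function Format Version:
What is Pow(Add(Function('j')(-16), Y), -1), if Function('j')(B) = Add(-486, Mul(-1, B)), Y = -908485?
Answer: Rational(-1, 908955) ≈ -1.1002e-6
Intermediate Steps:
Pow(Add(Function('j')(-16), Y), -1) = Pow(Add(Add(-486, Mul(-1, -16)), -908485), -1) = Pow(Add(Add(-486, 16), -908485), -1) = Pow(Add(-470, -908485), -1) = Pow(-908955, -1) = Rational(-1, 908955)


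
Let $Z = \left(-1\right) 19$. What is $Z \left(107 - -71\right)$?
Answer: $-3382$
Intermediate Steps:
$Z = -19$
$Z \left(107 - -71\right) = - 19 \left(107 - -71\right) = - 19 \left(107 + 71\right) = \left(-19\right) 178 = -3382$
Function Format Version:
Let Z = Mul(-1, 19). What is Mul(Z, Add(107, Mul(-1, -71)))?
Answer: -3382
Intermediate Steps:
Z = -19
Mul(Z, Add(107, Mul(-1, -71))) = Mul(-19, Add(107, Mul(-1, -71))) = Mul(-19, Add(107, 71)) = Mul(-19, 178) = -3382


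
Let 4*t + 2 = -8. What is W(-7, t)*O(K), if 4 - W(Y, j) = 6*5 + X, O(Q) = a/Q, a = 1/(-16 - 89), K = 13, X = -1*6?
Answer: 4/273 ≈ 0.014652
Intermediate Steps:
X = -6
a = -1/105 (a = 1/(-105) = -1/105 ≈ -0.0095238)
t = -5/2 (t = -½ + (¼)*(-8) = -½ - 2 = -5/2 ≈ -2.5000)
O(Q) = -1/(105*Q)
W(Y, j) = -20 (W(Y, j) = 4 - (6*5 - 6) = 4 - (30 - 6) = 4 - 1*24 = 4 - 24 = -20)
W(-7, t)*O(K) = -(-4)/(21*13) = -20*(-1/1365) = 4/273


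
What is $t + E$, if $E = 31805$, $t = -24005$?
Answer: $7800$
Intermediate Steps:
$t + E = -24005 + 31805 = 7800$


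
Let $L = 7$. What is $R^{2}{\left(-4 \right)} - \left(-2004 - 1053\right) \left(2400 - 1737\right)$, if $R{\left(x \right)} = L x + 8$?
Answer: $2027191$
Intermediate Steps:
$R{\left(x \right)} = 8 + 7 x$ ($R{\left(x \right)} = 7 x + 8 = 8 + 7 x$)
$R^{2}{\left(-4 \right)} - \left(-2004 - 1053\right) \left(2400 - 1737\right) = \left(8 + 7 \left(-4\right)\right)^{2} - \left(-2004 - 1053\right) \left(2400 - 1737\right) = \left(8 - 28\right)^{2} - \left(-3057\right) 663 = \left(-20\right)^{2} - -2026791 = 400 + 2026791 = 2027191$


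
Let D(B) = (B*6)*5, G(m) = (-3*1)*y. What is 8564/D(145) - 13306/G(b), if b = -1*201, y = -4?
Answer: -4814861/4350 ≈ -1106.9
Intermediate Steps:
b = -201
G(m) = 12 (G(m) = -3*1*(-4) = -3*(-4) = 12)
D(B) = 30*B (D(B) = (6*B)*5 = 30*B)
8564/D(145) - 13306/G(b) = 8564/((30*145)) - 13306/12 = 8564/4350 - 13306*1/12 = 8564*(1/4350) - 6653/6 = 4282/2175 - 6653/6 = -4814861/4350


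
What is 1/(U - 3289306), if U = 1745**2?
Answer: -1/244281 ≈ -4.0936e-6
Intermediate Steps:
U = 3045025
1/(U - 3289306) = 1/(3045025 - 3289306) = 1/(-244281) = -1/244281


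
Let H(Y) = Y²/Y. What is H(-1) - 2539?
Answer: -2540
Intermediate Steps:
H(Y) = Y
H(-1) - 2539 = -1 - 2539 = -2540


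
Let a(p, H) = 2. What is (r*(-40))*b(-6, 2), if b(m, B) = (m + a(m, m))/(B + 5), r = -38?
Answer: -6080/7 ≈ -868.57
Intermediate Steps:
b(m, B) = (2 + m)/(5 + B) (b(m, B) = (m + 2)/(B + 5) = (2 + m)/(5 + B))
(r*(-40))*b(-6, 2) = (-38*(-40))*((2 - 6)/(5 + 2)) = 1520*(-4/7) = -6080/7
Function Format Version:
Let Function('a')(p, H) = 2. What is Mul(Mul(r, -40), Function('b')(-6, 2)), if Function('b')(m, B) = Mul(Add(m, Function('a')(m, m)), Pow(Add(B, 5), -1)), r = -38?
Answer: Rational(-6080, 7) ≈ -868.57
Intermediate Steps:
Function('b')(m, B) = Mul(Pow(Add(5, B), -1), Add(2, m)) (Function('b')(m, B) = Mul(Add(m, 2), Pow(Add(B, 5), -1)) = Mul(Add(2, m), Pow(Add(5, B), -1)) = Mul(Pow(Add(5, B), -1), Add(2, m)))
Mul(Mul(r, -40), Function('b')(-6, 2)) = Mul(Mul(-38, -40), Mul(Pow(Add(5, 2), -1), Add(2, -6))) = Mul(1520, Mul(Pow(7, -1), -4)) = Mul(1520, Mul(Rational(1, 7), -4)) = Mul(1520, Rational(-4, 7)) = Rational(-6080, 7)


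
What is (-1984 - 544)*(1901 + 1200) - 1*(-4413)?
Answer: -7834915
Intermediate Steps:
(-1984 - 544)*(1901 + 1200) - 1*(-4413) = -2528*3101 + 4413 = -7839328 + 4413 = -7834915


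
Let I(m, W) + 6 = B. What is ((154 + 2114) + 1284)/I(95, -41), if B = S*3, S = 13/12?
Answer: -14208/11 ≈ -1291.6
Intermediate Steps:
S = 13/12 (S = 13*(1/12) = 13/12 ≈ 1.0833)
B = 13/4 (B = (13/12)*3 = 13/4 ≈ 3.2500)
I(m, W) = -11/4 (I(m, W) = -6 + 13/4 = -11/4)
((154 + 2114) + 1284)/I(95, -41) = ((154 + 2114) + 1284)/(-11/4) = (2268 + 1284)*(-4/11) = 3552*(-4/11) = -14208/11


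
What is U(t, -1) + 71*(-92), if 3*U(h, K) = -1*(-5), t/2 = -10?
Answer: -19591/3 ≈ -6530.3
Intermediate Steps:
t = -20 (t = 2*(-10) = -20)
U(h, K) = 5/3 (U(h, K) = (-1*(-5))/3 = (1/3)*5 = 5/3)
U(t, -1) + 71*(-92) = 5/3 + 71*(-92) = 5/3 - 6532 = -19591/3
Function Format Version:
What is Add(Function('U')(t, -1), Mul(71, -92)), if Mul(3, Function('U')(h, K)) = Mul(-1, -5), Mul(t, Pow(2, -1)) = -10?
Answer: Rational(-19591, 3) ≈ -6530.3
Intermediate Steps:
t = -20 (t = Mul(2, -10) = -20)
Function('U')(h, K) = Rational(5, 3) (Function('U')(h, K) = Mul(Rational(1, 3), Mul(-1, -5)) = Mul(Rational(1, 3), 5) = Rational(5, 3))
Add(Function('U')(t, -1), Mul(71, -92)) = Add(Rational(5, 3), Mul(71, -92)) = Add(Rational(5, 3), -6532) = Rational(-19591, 3)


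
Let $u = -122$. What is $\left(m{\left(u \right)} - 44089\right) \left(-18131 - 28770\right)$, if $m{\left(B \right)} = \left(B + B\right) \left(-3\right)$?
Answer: $2033486657$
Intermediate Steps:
$m{\left(B \right)} = - 6 B$ ($m{\left(B \right)} = 2 B \left(-3\right) = - 6 B$)
$\left(m{\left(u \right)} - 44089\right) \left(-18131 - 28770\right) = \left(\left(-6\right) \left(-122\right) - 44089\right) \left(-18131 - 28770\right) = \left(732 - 44089\right) \left(-46901\right) = \left(-43357\right) \left(-46901\right) = 2033486657$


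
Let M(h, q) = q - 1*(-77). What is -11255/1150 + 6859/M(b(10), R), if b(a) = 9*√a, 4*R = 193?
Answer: 5182529/115230 ≈ 44.976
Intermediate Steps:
R = 193/4 (R = (¼)*193 = 193/4 ≈ 48.250)
M(h, q) = 77 + q (M(h, q) = q + 77 = 77 + q)
-11255/1150 + 6859/M(b(10), R) = -11255/1150 + 6859/(77 + 193/4) = -11255*1/1150 + 6859/(501/4) = -2251/230 + 6859*(4/501) = -2251/230 + 27436/501 = 5182529/115230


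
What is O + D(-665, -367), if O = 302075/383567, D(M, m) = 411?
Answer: 157948112/383567 ≈ 411.79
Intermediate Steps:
O = 302075/383567 (O = 302075*(1/383567) = 302075/383567 ≈ 0.78754)
O + D(-665, -367) = 302075/383567 + 411 = 157948112/383567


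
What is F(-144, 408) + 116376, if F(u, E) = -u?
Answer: 116520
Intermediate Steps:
F(-144, 408) + 116376 = -1*(-144) + 116376 = 144 + 116376 = 116520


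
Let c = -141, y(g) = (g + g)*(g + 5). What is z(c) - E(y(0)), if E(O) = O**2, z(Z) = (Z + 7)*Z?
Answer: 18894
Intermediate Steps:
y(g) = 2*g*(5 + g) (y(g) = (2*g)*(5 + g) = 2*g*(5 + g))
z(Z) = Z*(7 + Z) (z(Z) = (7 + Z)*Z = Z*(7 + Z))
z(c) - E(y(0)) = -141*(7 - 141) - (2*0*(5 + 0))**2 = -141*(-134) - (2*0*5)**2 = 18894 - 1*0**2 = 18894 - 1*0 = 18894 + 0 = 18894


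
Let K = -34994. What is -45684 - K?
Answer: -10690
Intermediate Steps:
-45684 - K = -45684 - 1*(-34994) = -45684 + 34994 = -10690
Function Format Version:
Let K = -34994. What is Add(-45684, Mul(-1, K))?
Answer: -10690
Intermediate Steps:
Add(-45684, Mul(-1, K)) = Add(-45684, Mul(-1, -34994)) = Add(-45684, 34994) = -10690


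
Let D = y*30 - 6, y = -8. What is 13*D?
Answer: -3198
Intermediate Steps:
D = -246 (D = -8*30 - 6 = -240 - 6 = -246)
13*D = 13*(-246) = -3198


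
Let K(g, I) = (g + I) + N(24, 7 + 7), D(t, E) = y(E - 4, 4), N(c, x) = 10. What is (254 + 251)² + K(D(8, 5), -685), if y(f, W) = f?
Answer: 254351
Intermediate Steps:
D(t, E) = -4 + E (D(t, E) = E - 4 = -4 + E)
K(g, I) = 10 + I + g (K(g, I) = (g + I) + 10 = (I + g) + 10 = 10 + I + g)
(254 + 251)² + K(D(8, 5), -685) = (254 + 251)² + (10 - 685 + (-4 + 5)) = 505² + (10 - 685 + 1) = 255025 - 674 = 254351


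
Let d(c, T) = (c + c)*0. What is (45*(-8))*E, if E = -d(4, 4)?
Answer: 0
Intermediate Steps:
d(c, T) = 0 (d(c, T) = (2*c)*0 = 0)
E = 0 (E = -1*0 = 0)
(45*(-8))*E = (45*(-8))*0 = -360*0 = 0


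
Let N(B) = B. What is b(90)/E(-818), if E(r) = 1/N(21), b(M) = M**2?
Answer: 170100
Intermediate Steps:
E(r) = 1/21
b(90)/E(-818) = 90**2/(1/21) = 8100*21 = 170100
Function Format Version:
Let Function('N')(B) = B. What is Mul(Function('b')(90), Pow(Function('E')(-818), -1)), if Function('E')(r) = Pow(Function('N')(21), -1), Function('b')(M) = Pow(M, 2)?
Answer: 170100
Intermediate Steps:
Function('E')(r) = Rational(1, 21) (Function('E')(r) = Pow(21, -1) = Rational(1, 21))
Mul(Function('b')(90), Pow(Function('E')(-818), -1)) = Mul(Pow(90, 2), Pow(Rational(1, 21), -1)) = Mul(8100, 21) = 170100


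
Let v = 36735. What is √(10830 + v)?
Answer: 3*√5285 ≈ 218.09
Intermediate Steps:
√(10830 + v) = √(10830 + 36735) = √47565 = 3*√5285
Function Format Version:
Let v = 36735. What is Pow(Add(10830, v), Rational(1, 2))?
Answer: Mul(3, Pow(5285, Rational(1, 2))) ≈ 218.09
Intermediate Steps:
Pow(Add(10830, v), Rational(1, 2)) = Pow(Add(10830, 36735), Rational(1, 2)) = Pow(47565, Rational(1, 2)) = Mul(3, Pow(5285, Rational(1, 2)))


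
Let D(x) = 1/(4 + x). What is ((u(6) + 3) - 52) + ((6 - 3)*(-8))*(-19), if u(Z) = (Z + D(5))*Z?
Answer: 1331/3 ≈ 443.67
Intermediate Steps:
u(Z) = Z*(⅑ + Z) (u(Z) = (Z + 1/(4 + 5))*Z = (Z + 1/9)*Z = (Z + ⅑)*Z = (⅑ + Z)*Z = Z*(⅑ + Z))
((u(6) + 3) - 52) + ((6 - 3)*(-8))*(-19) = ((6*(⅑ + 6) + 3) - 52) + ((6 - 3)*(-8))*(-19) = ((6*(55/9) + 3) - 52) + (3*(-8))*(-19) = ((110/3 + 3) - 52) - 24*(-19) = (119/3 - 52) + 456 = -37/3 + 456 = 1331/3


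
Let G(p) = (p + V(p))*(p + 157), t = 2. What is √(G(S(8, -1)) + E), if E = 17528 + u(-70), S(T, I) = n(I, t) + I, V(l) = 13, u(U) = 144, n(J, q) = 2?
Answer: 2*√4971 ≈ 141.01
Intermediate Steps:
S(T, I) = 2 + I
E = 17672 (E = 17528 + 144 = 17672)
G(p) = (13 + p)*(157 + p) (G(p) = (p + 13)*(p + 157) = (13 + p)*(157 + p))
√(G(S(8, -1)) + E) = √((2041 + (2 - 1)² + 170*(2 - 1)) + 17672) = √((2041 + 1² + 170*1) + 17672) = √((2041 + 1 + 170) + 17672) = √(2212 + 17672) = √19884 = 2*√4971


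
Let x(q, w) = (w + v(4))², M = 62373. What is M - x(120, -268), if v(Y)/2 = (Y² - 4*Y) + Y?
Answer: -5227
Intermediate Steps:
v(Y) = -6*Y + 2*Y² (v(Y) = 2*((Y² - 4*Y) + Y) = 2*(Y² - 3*Y) = -6*Y + 2*Y²)
x(q, w) = (8 + w)² (x(q, w) = (w + 2*4*(-3 + 4))² = (w + 2*4*1)² = (w + 8)² = (8 + w)²)
M - x(120, -268) = 62373 - (8 - 268)² = 62373 - 1*(-260)² = 62373 - 1*67600 = 62373 - 67600 = -5227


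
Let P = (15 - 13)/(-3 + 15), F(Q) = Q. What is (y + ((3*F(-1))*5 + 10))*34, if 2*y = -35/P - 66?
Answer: -4862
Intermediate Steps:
P = ⅙ (P = 2/12 = 2*(1/12) = ⅙ ≈ 0.16667)
y = -138 (y = (-35/⅙ - 66)/2 = (-35*6 - 66)/2 = (-210 - 66)/2 = (½)*(-276) = -138)
(y + ((3*F(-1))*5 + 10))*34 = (-138 + ((3*(-1))*5 + 10))*34 = (-138 + (-3*5 + 10))*34 = (-138 + (-15 + 10))*34 = (-138 - 5)*34 = -143*34 = -4862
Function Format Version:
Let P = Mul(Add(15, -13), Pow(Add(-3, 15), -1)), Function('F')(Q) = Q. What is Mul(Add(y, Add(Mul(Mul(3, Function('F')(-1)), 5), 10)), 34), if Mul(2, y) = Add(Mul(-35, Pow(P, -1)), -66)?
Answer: -4862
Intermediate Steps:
P = Rational(1, 6) (P = Mul(2, Pow(12, -1)) = Mul(2, Rational(1, 12)) = Rational(1, 6) ≈ 0.16667)
y = -138 (y = Mul(Rational(1, 2), Add(Mul(-35, Pow(Rational(1, 6), -1)), -66)) = Mul(Rational(1, 2), Add(Mul(-35, 6), -66)) = Mul(Rational(1, 2), Add(-210, -66)) = Mul(Rational(1, 2), -276) = -138)
Mul(Add(y, Add(Mul(Mul(3, Function('F')(-1)), 5), 10)), 34) = Mul(Add(-138, Add(Mul(Mul(3, -1), 5), 10)), 34) = Mul(Add(-138, Add(Mul(-3, 5), 10)), 34) = Mul(Add(-138, Add(-15, 10)), 34) = Mul(Add(-138, -5), 34) = Mul(-143, 34) = -4862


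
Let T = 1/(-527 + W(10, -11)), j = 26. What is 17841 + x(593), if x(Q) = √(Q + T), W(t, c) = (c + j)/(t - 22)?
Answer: 17841 + √2647599565/2113 ≈ 17865.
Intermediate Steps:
W(t, c) = (26 + c)/(-22 + t) (W(t, c) = (c + 26)/(t - 22) = (26 + c)/(-22 + t))
T = -4/2113 (T = 1/(-527 + (26 - 11)/(-22 + 10)) = 1/(-527 + 15/(-12)) = 1/(-527 - 1/12*15) = 1/(-527 - 5/4) = 1/(-2113/4) = -4/2113 ≈ -0.0018930)
x(Q) = √(-4/2113 + Q) (x(Q) = √(Q - 4/2113) = √(-4/2113 + Q))
17841 + x(593) = 17841 + √(-8452 + 4464769*593)/2113 = 17841 + √(-8452 + 2647608017)/2113 = 17841 + √2647599565/2113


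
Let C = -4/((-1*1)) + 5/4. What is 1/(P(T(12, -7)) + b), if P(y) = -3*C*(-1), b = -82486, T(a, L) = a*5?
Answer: -4/329881 ≈ -1.2126e-5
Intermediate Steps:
T(a, L) = 5*a
C = 21/4 (C = -4/(-1) + 5*(¼) = -4*(-1) + 5/4 = 4 + 5/4 = 21/4 ≈ 5.2500)
P(y) = 63/4 (P(y) = -3*21/4*(-1) = -63/4*(-1) = 63/4)
1/(P(T(12, -7)) + b) = 1/(63/4 - 82486) = 1/(-329881/4) = -4/329881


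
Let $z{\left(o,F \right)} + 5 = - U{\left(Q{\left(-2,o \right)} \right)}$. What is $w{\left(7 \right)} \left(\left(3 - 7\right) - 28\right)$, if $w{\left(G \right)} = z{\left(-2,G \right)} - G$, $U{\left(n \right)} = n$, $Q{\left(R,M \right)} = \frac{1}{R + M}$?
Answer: $376$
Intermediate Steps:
$Q{\left(R,M \right)} = \frac{1}{M + R}$
$z{\left(o,F \right)} = -5 - \frac{1}{-2 + o}$ ($z{\left(o,F \right)} = -5 - \frac{1}{o - 2} = -5 - \frac{1}{-2 + o}$)
$w{\left(G \right)} = - \frac{19}{4} - G$ ($w{\left(G \right)} = \frac{9 - -10}{-2 - 2} - G = \frac{9 + 10}{-4} - G = \left(- \frac{1}{4}\right) 19 - G = - \frac{19}{4} - G$)
$w{\left(7 \right)} \left(\left(3 - 7\right) - 28\right) = \left(- \frac{19}{4} - 7\right) \left(\left(3 - 7\right) - 28\right) = - \frac{47 \left(-4 - 28\right)}{4} = \left(- \frac{47}{4}\right) \left(-32\right) = 376$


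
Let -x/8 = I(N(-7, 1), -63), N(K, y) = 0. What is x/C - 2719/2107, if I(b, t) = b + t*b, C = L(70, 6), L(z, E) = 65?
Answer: -2719/2107 ≈ -1.2905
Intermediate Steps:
C = 65
I(b, t) = b + b*t
x = 0 (x = -0*(1 - 63) = -0*(-62) = -8*0 = 0)
x/C - 2719/2107 = 0/65 - 2719/2107 = 0*(1/65) - 2719*1/2107 = 0 - 2719/2107 = -2719/2107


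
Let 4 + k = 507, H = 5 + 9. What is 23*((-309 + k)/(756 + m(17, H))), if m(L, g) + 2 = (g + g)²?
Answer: 2231/769 ≈ 2.9012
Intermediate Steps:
H = 14
m(L, g) = -2 + 4*g² (m(L, g) = -2 + (g + g)² = -2 + (2*g)² = -2 + 4*g²)
k = 503 (k = -4 + 507 = 503)
23*((-309 + k)/(756 + m(17, H))) = 23*((-309 + 503)/(756 + (-2 + 4*14²))) = 23*(194/(756 + (-2 + 4*196))) = 23*(194/(756 + (-2 + 784))) = 23*(194/(756 + 782)) = 23*(194/1538) = 23*(194*(1/1538)) = 23*(97/769) = 2231/769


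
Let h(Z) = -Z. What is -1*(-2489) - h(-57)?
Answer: 2432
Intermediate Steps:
-1*(-2489) - h(-57) = -1*(-2489) - (-1)*(-57) = 2489 - 1*57 = 2489 - 57 = 2432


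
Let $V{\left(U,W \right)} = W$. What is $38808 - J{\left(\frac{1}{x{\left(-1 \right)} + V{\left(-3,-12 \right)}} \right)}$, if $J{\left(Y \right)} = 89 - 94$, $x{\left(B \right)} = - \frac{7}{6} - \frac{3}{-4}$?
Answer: $38813$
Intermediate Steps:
$x{\left(B \right)} = - \frac{5}{12}$ ($x{\left(B \right)} = \left(-7\right) \frac{1}{6} - - \frac{3}{4} = - \frac{7}{6} + \frac{3}{4} = - \frac{5}{12}$)
$J{\left(Y \right)} = -5$ ($J{\left(Y \right)} = 89 - 94 = -5$)
$38808 - J{\left(\frac{1}{x{\left(-1 \right)} + V{\left(-3,-12 \right)}} \right)} = 38808 - -5 = 38808 + 5 = 38813$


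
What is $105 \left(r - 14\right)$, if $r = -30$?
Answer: $-4620$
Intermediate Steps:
$105 \left(r - 14\right) = 105 \left(-30 - 14\right) = 105 \left(-44\right) = -4620$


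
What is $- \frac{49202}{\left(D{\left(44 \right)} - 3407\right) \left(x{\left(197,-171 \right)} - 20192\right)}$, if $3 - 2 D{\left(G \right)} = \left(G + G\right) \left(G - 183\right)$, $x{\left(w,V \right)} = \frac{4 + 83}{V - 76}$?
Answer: $\frac{1869676}{2079792087} \approx 0.00089897$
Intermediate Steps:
$x{\left(w,V \right)} = \frac{87}{-76 + V}$
$D{\left(G \right)} = \frac{3}{2} - G \left(-183 + G\right)$ ($D{\left(G \right)} = \frac{3}{2} - \frac{\left(G + G\right) \left(G - 183\right)}{2} = \frac{3}{2} - \frac{2 G \left(-183 + G\right)}{2} = \frac{3}{2} - G \left(-183 + G\right)$)
$- \frac{49202}{\left(D{\left(44 \right)} - 3407\right) \left(x{\left(197,-171 \right)} - 20192\right)} = - \frac{49202}{\left(\left(\frac{3}{2} - 44^{2} + 183 \cdot 44\right) - 3407\right) \left(\frac{87}{-76 - 171} - 20192\right)} = - \frac{49202}{\left(\left(\frac{3}{2} - 1936 + 8052\right) - 3407\right) \left(\frac{87}{-247} - 20192\right)} = - \frac{49202}{\left(\left(\frac{3}{2} - 1936 + 8052\right) - 3407\right) \left(87 \left(- \frac{1}{247}\right) - 20192\right)} = - \frac{49202}{\left(\frac{12235}{2} - 3407\right) \left(- \frac{87}{247} - 20192\right)} = - \frac{49202}{\frac{5421}{2} \left(- \frac{4987511}{247}\right)} = - \frac{49202}{- \frac{2079792087}{38}} = \left(-49202\right) \left(- \frac{38}{2079792087}\right) = \frac{1869676}{2079792087}$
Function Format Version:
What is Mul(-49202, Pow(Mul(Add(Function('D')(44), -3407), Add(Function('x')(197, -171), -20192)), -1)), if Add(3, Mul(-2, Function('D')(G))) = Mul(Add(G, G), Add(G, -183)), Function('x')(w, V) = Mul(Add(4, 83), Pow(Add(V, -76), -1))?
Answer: Rational(1869676, 2079792087) ≈ 0.00089897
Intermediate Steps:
Function('x')(w, V) = Mul(87, Pow(Add(-76, V), -1))
Function('D')(G) = Add(Rational(3, 2), Mul(-1, G, Add(-183, G))) (Function('D')(G) = Add(Rational(3, 2), Mul(Rational(-1, 2), Mul(Add(G, G), Add(G, -183)))) = Add(Rational(3, 2), Mul(Rational(-1, 2), Mul(Mul(2, G), Add(-183, G)))) = Add(Rational(3, 2), Mul(Rational(-1, 2), Mul(2, G, Add(-183, G)))) = Add(Rational(3, 2), Mul(-1, G, Add(-183, G))))
Mul(-49202, Pow(Mul(Add(Function('D')(44), -3407), Add(Function('x')(197, -171), -20192)), -1)) = Mul(-49202, Pow(Mul(Add(Add(Rational(3, 2), Mul(-1, Pow(44, 2)), Mul(183, 44)), -3407), Add(Mul(87, Pow(Add(-76, -171), -1)), -20192)), -1)) = Mul(-49202, Pow(Mul(Add(Add(Rational(3, 2), Mul(-1, 1936), 8052), -3407), Add(Mul(87, Pow(-247, -1)), -20192)), -1)) = Mul(-49202, Pow(Mul(Add(Add(Rational(3, 2), -1936, 8052), -3407), Add(Mul(87, Rational(-1, 247)), -20192)), -1)) = Mul(-49202, Pow(Mul(Add(Rational(12235, 2), -3407), Add(Rational(-87, 247), -20192)), -1)) = Mul(-49202, Pow(Mul(Rational(5421, 2), Rational(-4987511, 247)), -1)) = Mul(-49202, Pow(Rational(-2079792087, 38), -1)) = Mul(-49202, Rational(-38, 2079792087)) = Rational(1869676, 2079792087)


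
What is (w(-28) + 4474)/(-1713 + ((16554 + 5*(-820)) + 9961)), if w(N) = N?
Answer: 2223/10351 ≈ 0.21476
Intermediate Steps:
(w(-28) + 4474)/(-1713 + ((16554 + 5*(-820)) + 9961)) = (-28 + 4474)/(-1713 + ((16554 + 5*(-820)) + 9961)) = 4446/(-1713 + ((16554 - 4100) + 9961)) = 4446/(-1713 + (12454 + 9961)) = 4446/(-1713 + 22415) = 4446/20702 = 4446*(1/20702) = 2223/10351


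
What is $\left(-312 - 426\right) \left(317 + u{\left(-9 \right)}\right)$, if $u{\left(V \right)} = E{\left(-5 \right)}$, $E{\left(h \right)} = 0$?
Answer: $-233946$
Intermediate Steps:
$u{\left(V \right)} = 0$
$\left(-312 - 426\right) \left(317 + u{\left(-9 \right)}\right) = \left(-312 - 426\right) \left(317 + 0\right) = \left(-738\right) 317 = -233946$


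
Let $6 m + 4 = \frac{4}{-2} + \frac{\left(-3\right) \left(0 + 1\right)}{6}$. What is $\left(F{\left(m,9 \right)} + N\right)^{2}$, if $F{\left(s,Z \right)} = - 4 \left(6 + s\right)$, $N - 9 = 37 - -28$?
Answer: $\frac{26569}{9} \approx 2952.1$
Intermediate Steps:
$N = 74$ ($N = 9 + \left(37 - -28\right) = 9 + \left(37 + 28\right) = 9 + 65 = 74$)
$m = - \frac{13}{12}$ ($m = - \frac{2}{3} + \frac{\frac{4}{-2} + \frac{\left(-3\right) \left(0 + 1\right)}{6}}{6} = - \frac{2}{3} + \frac{4 \left(- \frac{1}{2}\right) + \left(-3\right) 1 \cdot \frac{1}{6}}{6} = - \frac{2}{3} + \frac{-2 - \frac{1}{2}}{6} = - \frac{2}{3} + \frac{1}{6} \left(- \frac{5}{2}\right) = - \frac{2}{3} - \frac{5}{12} = - \frac{13}{12} \approx -1.0833$)
$F{\left(s,Z \right)} = -24 - 4 s$
$\left(F{\left(m,9 \right)} + N\right)^{2} = \left(\left(-24 - - \frac{13}{3}\right) + 74\right)^{2} = \left(\left(-24 + \frac{13}{3}\right) + 74\right)^{2} = \left(- \frac{59}{3} + 74\right)^{2} = \left(\frac{163}{3}\right)^{2} = \frac{26569}{9}$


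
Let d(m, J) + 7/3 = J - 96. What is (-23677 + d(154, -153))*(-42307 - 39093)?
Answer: 5843299000/3 ≈ 1.9478e+9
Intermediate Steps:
d(m, J) = -295/3 + J (d(m, J) = -7/3 + (J - 96) = -7/3 + (-96 + J) = -295/3 + J)
(-23677 + d(154, -153))*(-42307 - 39093) = (-23677 + (-295/3 - 153))*(-42307 - 39093) = (-23677 - 754/3)*(-81400) = -71785/3*(-81400) = 5843299000/3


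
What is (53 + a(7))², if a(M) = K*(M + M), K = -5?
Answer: 289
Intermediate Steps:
a(M) = -10*M (a(M) = -5*(M + M) = -10*M)
(53 + a(7))² = (53 - 10*7)² = (53 - 70)² = (-17)² = 289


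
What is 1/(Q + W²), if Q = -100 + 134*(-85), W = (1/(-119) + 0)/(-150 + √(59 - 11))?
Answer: -1161496596008016073932/13345595888128435906878961 - 16993200*√3/13345595888128435906878961 ≈ -8.7032e-5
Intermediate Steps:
W = -1/(119*(-150 + 4*√3)) (W = (-1/119 + 0)/(-150 + √48) = -1/(119*(-150 + 4*√3)) ≈ 5.8735e-5)
Q = -11490 (Q = -100 - 11390 = -11490)
1/(Q + W²) = 1/(-11490 + (25/445298 + √3/667947)²)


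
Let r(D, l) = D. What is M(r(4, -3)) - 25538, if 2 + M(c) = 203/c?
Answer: -101957/4 ≈ -25489.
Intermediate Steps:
M(c) = -2 + 203/c
M(r(4, -3)) - 25538 = (-2 + 203/4) - 25538 = 195/4 - 25538 = -101957/4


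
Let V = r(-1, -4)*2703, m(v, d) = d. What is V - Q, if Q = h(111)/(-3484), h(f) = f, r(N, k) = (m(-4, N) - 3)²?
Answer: 150676143/3484 ≈ 43248.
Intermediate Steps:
r(N, k) = (-3 + N)² (r(N, k) = (N - 3)² = (-3 + N)²)
V = 43248 (V = (-3 - 1)²*2703 = (-4)²*2703 = 16*2703 = 43248)
Q = -111/3484 (Q = 111/(-3484) = 111*(-1/3484) = -111/3484 ≈ -0.031860)
V - Q = 43248 - 1*(-111/3484) = 43248 + 111/3484 = 150676143/3484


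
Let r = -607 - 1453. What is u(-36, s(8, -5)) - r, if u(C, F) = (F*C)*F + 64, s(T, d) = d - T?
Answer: -3960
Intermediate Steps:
u(C, F) = 64 + C*F² (u(C, F) = (C*F)*F + 64 = C*F² + 64 = 64 + C*F²)
r = -2060
u(-36, s(8, -5)) - r = (64 - 36*(-5 - 1*8)²) - 1*(-2060) = (64 - 36*(-5 - 8)²) + 2060 = (64 - 36*(-13)²) + 2060 = (64 - 36*169) + 2060 = (64 - 6084) + 2060 = -6020 + 2060 = -3960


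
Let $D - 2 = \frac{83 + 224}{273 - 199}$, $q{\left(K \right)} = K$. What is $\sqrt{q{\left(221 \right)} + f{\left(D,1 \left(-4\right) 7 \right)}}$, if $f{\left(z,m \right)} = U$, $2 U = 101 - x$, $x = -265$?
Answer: $2 \sqrt{101} \approx 20.1$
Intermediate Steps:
$U = 183$ ($U = \frac{101 - -265}{2} = \frac{101 + 265}{2} = \frac{1}{2} \cdot 366 = 183$)
$D = \frac{455}{74}$ ($D = 2 + \frac{83 + 224}{273 - 199} = 2 + \frac{307}{74} = \frac{455}{74} \approx 6.1487$)
$f{\left(z,m \right)} = 183$
$\sqrt{q{\left(221 \right)} + f{\left(D,1 \left(-4\right) 7 \right)}} = \sqrt{221 + 183} = \sqrt{404} = 2 \sqrt{101}$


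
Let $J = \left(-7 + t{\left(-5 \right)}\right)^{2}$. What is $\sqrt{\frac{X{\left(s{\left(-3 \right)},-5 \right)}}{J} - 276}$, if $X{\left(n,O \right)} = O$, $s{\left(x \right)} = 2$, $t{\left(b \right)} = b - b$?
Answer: $\frac{i \sqrt{13529}}{7} \approx 16.616 i$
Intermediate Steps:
$t{\left(b \right)} = 0$
$J = 49$ ($J = \left(-7 + 0\right)^{2} = \left(-7\right)^{2} = 49$)
$\sqrt{\frac{X{\left(s{\left(-3 \right)},-5 \right)}}{J} - 276} = \sqrt{- \frac{5}{49} - 276} = \sqrt{- \frac{13529}{49}} = \frac{i \sqrt{13529}}{7}$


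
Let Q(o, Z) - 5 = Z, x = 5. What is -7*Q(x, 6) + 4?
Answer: -73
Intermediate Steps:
Q(o, Z) = 5 + Z
-7*Q(x, 6) + 4 = -7*(5 + 6) + 4 = -7*11 + 4 = -77 + 4 = -73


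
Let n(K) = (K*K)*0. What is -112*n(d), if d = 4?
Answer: 0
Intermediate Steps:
n(K) = 0 (n(K) = K**2*0 = 0)
-112*n(d) = -112*0 = 0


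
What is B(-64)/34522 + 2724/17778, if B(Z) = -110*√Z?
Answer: 454/2963 - 440*I/17261 ≈ 0.15322 - 0.025491*I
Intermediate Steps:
B(-64)/34522 + 2724/17778 = -880*I/34522 + 2724/17778 = -880*I*(1/34522) + 2724*(1/17778) = -880*I*(1/34522) + 454/2963 = -440*I/17261 + 454/2963 = 454/2963 - 440*I/17261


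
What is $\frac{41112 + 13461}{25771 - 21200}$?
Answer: $\frac{54573}{4571} \approx 11.939$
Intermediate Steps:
$\frac{41112 + 13461}{25771 - 21200} = \frac{54573}{4571}$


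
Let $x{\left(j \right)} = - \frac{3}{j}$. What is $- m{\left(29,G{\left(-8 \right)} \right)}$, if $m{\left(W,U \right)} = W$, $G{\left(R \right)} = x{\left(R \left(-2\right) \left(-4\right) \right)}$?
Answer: $-29$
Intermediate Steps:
$G{\left(R \right)} = - \frac{3}{8 R}$ ($G{\left(R \right)} = - \frac{3}{R \left(-2\right) \left(-4\right)} = - \frac{3}{- 2 R \left(-4\right)} = - \frac{3}{8 R}$)
$- m{\left(29,G{\left(-8 \right)} \right)} = \left(-1\right) 29 = -29$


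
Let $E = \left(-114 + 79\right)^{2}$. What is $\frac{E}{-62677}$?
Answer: $- \frac{1225}{62677} \approx -0.019545$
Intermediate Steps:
$E = 1225$ ($E = \left(-35\right)^{2} = 1225$)
$\frac{E}{-62677} = \frac{1225}{-62677} = 1225 \left(- \frac{1}{62677}\right) = - \frac{1225}{62677}$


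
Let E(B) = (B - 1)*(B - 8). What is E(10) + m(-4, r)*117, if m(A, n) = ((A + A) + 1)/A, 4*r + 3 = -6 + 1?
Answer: 891/4 ≈ 222.75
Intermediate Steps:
r = -2 (r = -¾ + (-6 + 1)/4 = -¾ + (¼)*(-5) = -¾ - 5/4 = -2)
E(B) = (-1 + B)*(-8 + B)
m(A, n) = (1 + 2*A)/A (m(A, n) = (2*A + 1)/A = (1 + 2*A)/A)
E(10) + m(-4, r)*117 = (8 + 10² - 9*10) + (2 + 1/(-4))*117 = (8 + 100 - 90) + (2 - ¼)*117 = 18 + (7/4)*117 = 18 + 819/4 = 891/4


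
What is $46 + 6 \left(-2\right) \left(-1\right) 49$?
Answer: $634$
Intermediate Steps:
$46 + 6 \left(-2\right) \left(-1\right) 49 = 46 + \left(-12\right) \left(-1\right) 49 = 46 + 12 \cdot 49 = 46 + 588 = 634$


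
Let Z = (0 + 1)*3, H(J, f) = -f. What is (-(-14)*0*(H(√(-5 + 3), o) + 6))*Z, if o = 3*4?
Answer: 0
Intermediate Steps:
o = 12
Z = 3 (Z = 1*3 = 3)
(-(-14)*0*(H(√(-5 + 3), o) + 6))*Z = -(-14)*0*(-1*12 + 6)*3 = -(-14)*0*(-12 + 6)*3 = -(-14)*0*(-6)*3 = -(-14)*0*3 = -14*0*3 = 0*3 = 0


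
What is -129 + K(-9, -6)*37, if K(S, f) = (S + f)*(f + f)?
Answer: 6531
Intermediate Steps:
K(S, f) = 2*f*(S + f) (K(S, f) = (S + f)*(2*f) = 2*f*(S + f))
-129 + K(-9, -6)*37 = -129 + (2*(-6)*(-9 - 6))*37 = -129 + (2*(-6)*(-15))*37 = -129 + 180*37 = -129 + 6660 = 6531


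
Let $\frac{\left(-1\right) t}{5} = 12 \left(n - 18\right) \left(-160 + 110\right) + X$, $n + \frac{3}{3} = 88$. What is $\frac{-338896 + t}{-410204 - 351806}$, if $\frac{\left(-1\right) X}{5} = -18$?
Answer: $\frac{66173}{381005} \approx 0.17368$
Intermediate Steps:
$n = 87$ ($n = -1 + 88 = 87$)
$X = 90$ ($X = \left(-5\right) \left(-18\right) = 90$)
$t = 206550$ ($t = - 5 \left(12 \left(87 - 18\right) \left(-160 + 110\right) + 90\right) = - 5 \left(12 \cdot 69 \left(-50\right) + 90\right) = - 5 \left(12 \left(-3450\right) + 90\right) = - 5 \left(-41400 + 90\right) = \left(-5\right) \left(-41310\right) = 206550$)
$\frac{-338896 + t}{-410204 - 351806} = \frac{-338896 + 206550}{-410204 - 351806} = - \frac{132346}{-762010} = \left(-132346\right) \left(- \frac{1}{762010}\right) = \frac{66173}{381005}$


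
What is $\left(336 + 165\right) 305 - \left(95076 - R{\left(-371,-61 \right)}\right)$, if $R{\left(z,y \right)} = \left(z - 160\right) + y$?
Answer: $57137$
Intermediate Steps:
$R{\left(z,y \right)} = -160 + y + z$ ($R{\left(z,y \right)} = \left(-160 + z\right) + y = -160 + y + z$)
$\left(336 + 165\right) 305 - \left(95076 - R{\left(-371,-61 \right)}\right) = \left(336 + 165\right) 305 - \left(95076 - \left(-160 - 61 - 371\right)\right) = 501 \cdot 305 - \left(95076 - -592\right) = 152805 - \left(95076 + 592\right) = 152805 - 95668 = 57137$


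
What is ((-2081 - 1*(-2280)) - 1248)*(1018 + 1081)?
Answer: -2201851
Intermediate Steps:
((-2081 - 1*(-2280)) - 1248)*(1018 + 1081) = ((-2081 + 2280) - 1248)*2099 = (199 - 1248)*2099 = -1049*2099 = -2201851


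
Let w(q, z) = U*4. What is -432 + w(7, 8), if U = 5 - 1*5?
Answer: -432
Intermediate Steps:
U = 0 (U = 5 - 5 = 0)
w(q, z) = 0 (w(q, z) = 0*4 = 0)
-432 + w(7, 8) = -432 + 0 = -432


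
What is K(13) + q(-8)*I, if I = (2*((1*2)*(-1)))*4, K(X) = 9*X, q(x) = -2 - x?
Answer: 21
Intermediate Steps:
I = -16 (I = (2*(2*(-1)))*4 = (2*(-2))*4 = -4*4 = -16)
K(13) + q(-8)*I = 9*13 + (-2 - 1*(-8))*(-16) = 117 + (-2 + 8)*(-16) = 117 + 6*(-16) = 117 - 96 = 21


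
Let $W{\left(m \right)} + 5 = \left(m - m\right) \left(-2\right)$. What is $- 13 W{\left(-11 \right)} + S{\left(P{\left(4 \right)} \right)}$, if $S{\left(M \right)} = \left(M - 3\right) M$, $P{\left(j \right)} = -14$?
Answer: $303$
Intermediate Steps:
$S{\left(M \right)} = M \left(-3 + M\right)$ ($S{\left(M \right)} = \left(-3 + M\right) M = M \left(-3 + M\right)$)
$W{\left(m \right)} = -5$ ($W{\left(m \right)} = -5 + \left(m - m\right) \left(-2\right) = -5 + 0 \left(-2\right) = -5 + 0 = -5$)
$- 13 W{\left(-11 \right)} + S{\left(P{\left(4 \right)} \right)} = \left(-13\right) \left(-5\right) - 14 \left(-3 - 14\right) = 65 - -238 = 65 + 238 = 303$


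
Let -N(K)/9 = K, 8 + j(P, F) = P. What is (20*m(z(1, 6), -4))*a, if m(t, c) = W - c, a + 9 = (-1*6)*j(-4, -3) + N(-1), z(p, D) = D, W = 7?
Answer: 15840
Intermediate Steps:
j(P, F) = -8 + P
N(K) = -9*K
a = 72 (a = -9 + ((-1*6)*(-8 - 4) - 9*(-1)) = -9 + (-6*(-12) + 9) = -9 + (72 + 9) = -9 + 81 = 72)
m(t, c) = 7 - c
(20*m(z(1, 6), -4))*a = (20*(7 - 1*(-4)))*72 = (20*(7 + 4))*72 = (20*11)*72 = 220*72 = 15840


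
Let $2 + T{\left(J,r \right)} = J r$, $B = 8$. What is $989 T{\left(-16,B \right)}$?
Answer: $-128570$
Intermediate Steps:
$T{\left(J,r \right)} = -2 + J r$
$989 T{\left(-16,B \right)} = 989 \left(-2 - 128\right) = 989 \left(-130\right) = -128570$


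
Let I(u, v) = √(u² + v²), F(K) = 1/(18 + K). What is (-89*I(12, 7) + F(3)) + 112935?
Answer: 2371636/21 - 89*√193 ≈ 1.1170e+5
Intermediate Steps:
(-89*I(12, 7) + F(3)) + 112935 = (-89*√(12² + 7²) + 1/(18 + 3)) + 112935 = (-89*√(144 + 49) + 1/21) + 112935 = (-89*√193 + 1/21) + 112935 = (1/21 - 89*√193) + 112935 = 2371636/21 - 89*√193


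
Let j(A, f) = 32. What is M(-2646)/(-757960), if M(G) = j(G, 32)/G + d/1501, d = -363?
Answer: 100853/301034880216 ≈ 3.3502e-7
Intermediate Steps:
M(G) = -363/1501 + 32/G (M(G) = 32/G - 363/1501 = -363/1501 + 32/G)
M(-2646)/(-757960) = (-363/1501 + 32/(-2646))/(-757960) = (-363/1501 + 32*(-1/2646))*(-1/757960) = (-363/1501 - 16/1323)*(-1/757960) = -504265/1985823*(-1/757960) = 100853/301034880216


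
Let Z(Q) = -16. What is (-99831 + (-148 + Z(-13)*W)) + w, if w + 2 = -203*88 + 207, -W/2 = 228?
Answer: -110342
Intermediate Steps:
W = -456 (W = -2*228 = -456)
w = -17659 (w = -2 + (-203*88 + 207) = -2 + (-17864 + 207) = -2 - 17657 = -17659)
(-99831 + (-148 + Z(-13)*W)) + w = (-99831 + (-148 - 16*(-456))) - 17659 = (-99831 + (-148 + 7296)) - 17659 = (-99831 + 7148) - 17659 = -92683 - 17659 = -110342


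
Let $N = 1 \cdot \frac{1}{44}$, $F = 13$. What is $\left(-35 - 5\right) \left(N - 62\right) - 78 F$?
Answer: $\frac{16116}{11} \approx 1465.1$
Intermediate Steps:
$N = \frac{1}{44}$ ($N = 1 \cdot \frac{1}{44} = \frac{1}{44} \approx 0.022727$)
$\left(-35 - 5\right) \left(N - 62\right) - 78 F = \left(-35 - 5\right) \left(\frac{1}{44} - 62\right) - 1014 = \left(-40\right) \left(- \frac{2727}{44}\right) - 1014 = \frac{27270}{11} - 1014 = \frac{16116}{11}$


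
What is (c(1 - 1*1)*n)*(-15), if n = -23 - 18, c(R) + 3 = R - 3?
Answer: -3690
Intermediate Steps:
c(R) = -6 + R (c(R) = -3 + (R - 3) = -3 + (-3 + R) = -6 + R)
n = -41
(c(1 - 1*1)*n)*(-15) = ((-6 + (1 - 1*1))*(-41))*(-15) = ((-6 + (1 - 1))*(-41))*(-15) = ((-6 + 0)*(-41))*(-15) = -6*(-41)*(-15) = 246*(-15) = -3690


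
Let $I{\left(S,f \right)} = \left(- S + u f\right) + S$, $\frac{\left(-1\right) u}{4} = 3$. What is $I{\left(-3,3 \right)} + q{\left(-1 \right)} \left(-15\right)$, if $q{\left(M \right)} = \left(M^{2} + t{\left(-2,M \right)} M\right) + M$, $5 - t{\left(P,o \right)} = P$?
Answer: $69$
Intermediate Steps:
$u = -12$ ($u = \left(-4\right) 3 = -12$)
$t{\left(P,o \right)} = 5 - P$
$q{\left(M \right)} = M^{2} + 8 M$ ($q{\left(M \right)} = \left(M^{2} + \left(5 - -2\right) M\right) + M = \left(M^{2} + \left(5 + 2\right) M\right) + M = \left(M^{2} + 7 M\right) + M = M^{2} + 8 M$)
$I{\left(S,f \right)} = - 12 f$ ($I{\left(S,f \right)} = \left(- S - 12 f\right) + S = - 12 f$)
$I{\left(-3,3 \right)} + q{\left(-1 \right)} \left(-15\right) = \left(-12\right) 3 + - (8 - 1) \left(-15\right) = -36 + \left(-1\right) 7 \left(-15\right) = -36 - -105 = -36 + 105 = 69$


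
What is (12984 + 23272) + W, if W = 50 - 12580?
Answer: 23726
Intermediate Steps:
W = -12530
(12984 + 23272) + W = (12984 + 23272) - 12530 = 36256 - 12530 = 23726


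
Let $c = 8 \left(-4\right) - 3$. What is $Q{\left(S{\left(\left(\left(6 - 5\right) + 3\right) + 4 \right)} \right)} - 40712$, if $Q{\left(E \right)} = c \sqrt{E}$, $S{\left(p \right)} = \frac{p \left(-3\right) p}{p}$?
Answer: $-40712 - 70 i \sqrt{6} \approx -40712.0 - 171.46 i$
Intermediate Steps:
$c = -35$ ($c = -32 - 3 = -35$)
$S{\left(p \right)} = - 3 p$ ($S{\left(p \right)} = \frac{- 3 p p}{p} = \frac{\left(-3\right) p^{2}}{p} = - 3 p$)
$Q{\left(E \right)} = - 35 \sqrt{E}$
$Q{\left(S{\left(\left(\left(6 - 5\right) + 3\right) + 4 \right)} \right)} - 40712 = - 35 \sqrt{- 3 \left(\left(\left(6 - 5\right) + 3\right) + 4\right)} - 40712 = - 35 \sqrt{- 3 \left(\left(1 + 3\right) + 4\right)} - 40712 = - 35 \sqrt{- 3 \left(4 + 4\right)} - 40712 = - 35 \sqrt{\left(-3\right) 8} - 40712 = - 35 \sqrt{-24} - 40712 = - 35 \cdot 2 i \sqrt{6} - 40712 = - 70 i \sqrt{6} - 40712 = -40712 - 70 i \sqrt{6}$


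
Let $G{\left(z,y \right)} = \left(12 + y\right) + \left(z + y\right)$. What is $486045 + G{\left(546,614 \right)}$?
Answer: $487831$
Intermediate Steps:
$G{\left(z,y \right)} = 12 + z + 2 y$ ($G{\left(z,y \right)} = \left(12 + y\right) + \left(y + z\right) = 12 + z + 2 y$)
$486045 + G{\left(546,614 \right)} = 486045 + \left(12 + 546 + 2 \cdot 614\right) = 486045 + \left(12 + 546 + 1228\right) = 486045 + 1786 = 487831$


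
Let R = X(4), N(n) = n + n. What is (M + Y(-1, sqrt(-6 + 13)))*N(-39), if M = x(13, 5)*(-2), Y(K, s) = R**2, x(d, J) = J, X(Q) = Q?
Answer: -468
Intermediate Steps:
N(n) = 2*n
R = 4
Y(K, s) = 16 (Y(K, s) = 4**2 = 16)
M = -10 (M = 5*(-2) = -10)
(M + Y(-1, sqrt(-6 + 13)))*N(-39) = (-10 + 16)*(2*(-39)) = 6*(-78) = -468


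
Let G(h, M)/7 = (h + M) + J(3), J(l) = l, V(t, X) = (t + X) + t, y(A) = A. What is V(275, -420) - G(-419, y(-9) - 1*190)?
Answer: 4435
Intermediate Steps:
V(t, X) = X + 2*t (V(t, X) = (X + t) + t = X + 2*t)
G(h, M) = 21 + 7*M + 7*h (G(h, M) = 7*((h + M) + 3) = 7*((M + h) + 3) = 7*(3 + M + h) = 21 + 7*M + 7*h)
V(275, -420) - G(-419, y(-9) - 1*190) = (-420 + 2*275) - (21 + 7*(-9 - 1*190) + 7*(-419)) = (-420 + 550) - (21 + 7*(-9 - 190) - 2933) = 130 - (21 + 7*(-199) - 2933) = 130 - (21 - 1393 - 2933) = 130 - 1*(-4305) = 130 + 4305 = 4435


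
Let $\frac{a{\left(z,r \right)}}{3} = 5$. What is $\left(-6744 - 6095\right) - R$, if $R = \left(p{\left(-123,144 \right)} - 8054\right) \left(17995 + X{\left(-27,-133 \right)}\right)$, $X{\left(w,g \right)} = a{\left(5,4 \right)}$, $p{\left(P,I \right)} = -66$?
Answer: $146228361$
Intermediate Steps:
$a{\left(z,r \right)} = 15$ ($a{\left(z,r \right)} = 3 \cdot 5 = 15$)
$X{\left(w,g \right)} = 15$
$R = -146241200$ ($R = \left(-66 - 8054\right) \left(17995 + 15\right) = \left(-8120\right) 18010 = -146241200$)
$\left(-6744 - 6095\right) - R = \left(-6744 - 6095\right) - -146241200 = \left(-6744 - 6095\right) + 146241200 = -12839 + 146241200 = 146228361$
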